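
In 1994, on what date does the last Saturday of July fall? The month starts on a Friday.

1994-07-30

July 1994 begins on a Friday, so the first Saturday is July 2 (1 day later).
July 1994 has 31 days. Adding weeks: 2, 9, 16, 23, 30 — the last one ≤ 31 is the 30th.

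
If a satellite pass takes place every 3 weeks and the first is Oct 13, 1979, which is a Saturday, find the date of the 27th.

The 27th occurrence is 26 intervals after the first: 26 × 21 = 546 days after Oct 13, 1979.
Oct has 31 days — 18 days to the end of Oct leaves 528.
From end of Oct to end of 1979 is 61 days (467 left).
1980 has 366 days (101 left).
Jan has 31 days (70 left).
Feb has 28 days (42 left).
Mar has 31 days (11 left).
11 days into Apr → Apr 11, 1981.

Apr 11, 1981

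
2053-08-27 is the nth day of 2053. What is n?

239

Days in months before August: 31 + 28 + 31 + 30 + 31 + 30 + 31 = 212.
Plus 27 days into August → day 239.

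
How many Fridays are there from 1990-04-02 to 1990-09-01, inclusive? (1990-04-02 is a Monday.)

22

1990-04-02 is a Monday; the first Friday on or after it is 1990-04-06 (4 days later).
From 1990-04-06 to 1990-09-01: 24 + 31 + 30 + 31 + 31 + 1 = 148 days (rest of April, May, June, July, August, September).
148 ÷ 7 = 21 full weeks with remainder 1, so 21 more Fridays after the first → 22.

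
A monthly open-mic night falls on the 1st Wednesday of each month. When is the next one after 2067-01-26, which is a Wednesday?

2067-02-02

January 2067 starts on a Saturday, so its 1st Wednesday is 2067-01-05 (4 days in).
That is not after 2067-01-26, so look at February 2067.
February 2067 starts on a Tuesday, so its 1st Wednesday is 2067-02-02 (1 day in).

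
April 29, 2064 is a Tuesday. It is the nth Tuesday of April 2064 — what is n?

5th

Day 29 falls in week ⌈29/7⌉ of the month.
Days 1–7 hold the 1st Tuesday, 8–14 the 2nd, 15–21 the 3rd, 22–28 the 4th, 29–31 the 5th.
29 is in the range for the 5th.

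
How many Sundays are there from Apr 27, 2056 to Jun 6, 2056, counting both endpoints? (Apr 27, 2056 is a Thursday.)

6

Apr 27, 2056 is a Thursday; the first Sunday on or after it is Apr 30, 2056 (3 days later).
From Apr 30, 2056 to Jun 6, 2056: 0 + 31 + 6 = 37 days (rest of Apr, May, Jun).
37 ÷ 7 = 5 full weeks with remainder 2, so 5 more Sundays after the first → 6.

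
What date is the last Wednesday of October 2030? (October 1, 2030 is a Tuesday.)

October 2030 begins on a Tuesday, so the first Wednesday is October 2 (1 day later).
October 2030 has 31 days. Adding weeks: 2, 9, 16, 23, 30 — the last one ≤ 31 is the 30th.

October 30, 2030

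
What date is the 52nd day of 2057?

2057-02-21

January has 31 days (52 − 31 = 21 remain).
21 into February → February 21.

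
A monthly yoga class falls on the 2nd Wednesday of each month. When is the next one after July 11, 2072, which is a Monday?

July 13, 2072

July 2072 starts on a Friday; its first Wednesday is the 6th, so the 2nd Wednesday is the 13th — July 13, 2072.
July 13, 2072 is after July 11, 2072, so that is the next one.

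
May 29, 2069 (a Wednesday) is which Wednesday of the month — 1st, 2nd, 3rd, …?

Day 29 falls in week ⌈29/7⌉ of the month.
Days 1–7 hold the 1st Wednesday, 8–14 the 2nd, 15–21 the 3rd, 22–28 the 4th, 29–31 the 5th.
29 is in the range for the 5th.

5th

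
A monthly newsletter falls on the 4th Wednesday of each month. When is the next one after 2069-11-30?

November 2069 starts on a Friday; its first Wednesday is the 6th, so the 4th Wednesday is the 27th — 2069-11-27.
That is not after 2069-11-30, so look at December 2069.
December 2069 starts on a Sunday; its first Wednesday is the 4th, so the 4th Wednesday is the 25th — 2069-12-25.

2069-12-25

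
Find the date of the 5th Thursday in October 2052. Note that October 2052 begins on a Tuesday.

October 2052 begins on a Tuesday, so the first Thursday is October 3 (2 days later).
The 5th Thursday is 4 weeks later: 3 + 28 = 31.

October 31, 2052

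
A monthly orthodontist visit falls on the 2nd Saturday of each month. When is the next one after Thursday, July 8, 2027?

July 2027 starts on a Thursday; its first Saturday is the 3rd, so the 2nd Saturday is the 10th — July 10, 2027.
July 10, 2027 is after July 8, 2027, so that is the next one.

July 10, 2027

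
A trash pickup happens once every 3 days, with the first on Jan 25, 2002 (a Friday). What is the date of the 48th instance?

The 48th occurrence is 47 intervals after the first: 47 × 3 = 141 days after Jan 25, 2002.
Jan has 31 days — 6 days to the end of Jan leaves 135.
Feb has 28 days (107 left).
Mar has 31 days (76 left).
Apr has 30 days (46 left).
May has 31 days (15 left).
15 days into Jun → Jun 15, 2002.

Jun 15, 2002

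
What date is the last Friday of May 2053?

May 30, 2053

May 2053 begins on a Thursday, so the first Friday is May 2 (1 day later).
May 2053 has 31 days. Adding weeks: 2, 9, 16, 23, 30 — the last one ≤ 31 is the 30th.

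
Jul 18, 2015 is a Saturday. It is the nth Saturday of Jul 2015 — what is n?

3rd

Day 18 falls in week ⌈18/7⌉ of the month.
Days 1–7 hold the 1st Saturday, 8–14 the 2nd, 15–21 the 3rd, 22–28 the 4th, 29–31 the 5th.
18 is in the range for the 3rd.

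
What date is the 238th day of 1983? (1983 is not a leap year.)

Aug 26, 1983

Jan has 31 days (238 − 31 = 207 remain).
Feb has 28 days (207 − 28 = 179 remain).
Mar has 31 days (179 − 31 = 148 remain).
Apr has 30 days (148 − 30 = 118 remain).
May has 31 days (118 − 31 = 87 remain).
Jun has 30 days (87 − 30 = 57 remain).
Jul has 31 days (57 − 31 = 26 remain).
26 into Aug → Aug 26.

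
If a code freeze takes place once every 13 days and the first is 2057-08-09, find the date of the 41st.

2059-01-11

The 41st occurrence is 40 intervals after the first: 40 × 13 = 520 days after 2057-08-09.
August has 31 days — 22 days to the end of August leaves 498.
From end of August to end of 2057 is 122 days (376 left).
2058 has 365 days (11 left).
11 days into January → 2059-01-11.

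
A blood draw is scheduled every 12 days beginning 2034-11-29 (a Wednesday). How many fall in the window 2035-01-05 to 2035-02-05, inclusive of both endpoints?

2

Occurrences land 12·i days after 2034-11-29 for i = 0, 1, 2, …
2035-01-05 is 37 days after the start; 37 ÷ 12 = 3 remainder 1; since the remainder is 1, round up to i = 4. First occurrence in the window: #5 on 2035-01-16 (4×12 = 48 days in).
2035-02-05 is 68 days after the start; 68 ÷ 12 = 5 remainder 8. Last occurrence in the window: #6 on 2035-01-28.
Occurrences #5 through #6: 2 in total.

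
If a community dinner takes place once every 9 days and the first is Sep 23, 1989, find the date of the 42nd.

Sep 27, 1990

The 42nd occurrence is 41 intervals after the first: 41 × 9 = 369 days after Sep 23, 1989.
Sep has 30 days — 7 days to the end of Sep leaves 362.
Oct has 31 days (331 left).
Nov has 30 days (301 left).
Dec has 31 days (270 left).
Jan has 31 days (239 left).
Feb has 28 days (211 left).
Mar has 31 days (180 left).
Apr has 30 days (150 left).
May has 31 days (119 left).
Jun has 30 days (89 left).
Jul has 31 days (58 left).
Aug has 31 days (27 left).
27 days into Sep → Sep 27, 1990.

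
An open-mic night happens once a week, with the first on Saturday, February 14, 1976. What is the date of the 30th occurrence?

The 30th occurrence is 29 intervals after the first: 29 × 7 = 203 days after February 14, 1976.
February has 29 days — 15 days to the end of February leaves 188.
March has 31 days (157 left).
April has 30 days (127 left).
May has 31 days (96 left).
June has 30 days (66 left).
July has 31 days (35 left).
August has 31 days (4 left).
4 days into September → September 4, 1976.

September 4, 1976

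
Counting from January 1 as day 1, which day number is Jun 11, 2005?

Days in months before Jun: 31 + 28 + 31 + 30 + 31 = 151.
Plus 11 days into Jun → day 162.

162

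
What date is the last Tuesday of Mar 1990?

Mar 1990 begins on a Thursday, so the first Tuesday is Mar 6 (5 days later).
Mar 1990 has 31 days. Adding weeks: 6, 13, 20, 27 — the last one ≤ 31 is the 27th.

Mar 27, 1990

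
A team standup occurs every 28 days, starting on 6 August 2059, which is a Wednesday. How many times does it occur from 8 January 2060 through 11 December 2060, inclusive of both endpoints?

Occurrences land 28·i days after 6 August 2059 for i = 0, 1, 2, …
8 January 2060 is 155 days after the start; 155 ÷ 28 = 5 remainder 15; since the remainder is 15, round up to i = 6. First occurrence in the window: #7 on 21 January 2060 (6×28 = 168 days in).
11 December 2060 is 493 days after the start; 493 ÷ 28 = 17 remainder 17. Last occurrence in the window: #18 on 24 November 2060.
Occurrences #7 through #18: 12 in total.

12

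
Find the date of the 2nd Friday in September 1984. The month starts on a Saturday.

September 1984 begins on a Saturday, so the first Friday is September 7 (6 days later).
The 2nd Friday is 1 weeks later: 7 + 7 = 14.

14 September 1984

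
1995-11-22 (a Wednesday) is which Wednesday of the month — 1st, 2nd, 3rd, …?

4th

Day 22 falls in week ⌈22/7⌉ of the month.
Days 1–7 hold the 1st Wednesday, 8–14 the 2nd, 15–21 the 3rd, 22–28 the 4th, 29–31 the 5th.
22 is in the range for the 4th.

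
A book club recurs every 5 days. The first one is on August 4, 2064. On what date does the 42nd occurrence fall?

February 25, 2065

The 42nd occurrence is 41 intervals after the first: 41 × 5 = 205 days after August 4, 2064.
August has 31 days — 27 days to the end of August leaves 178.
September has 30 days (148 left).
October has 31 days (117 left).
November has 30 days (87 left).
December has 31 days (56 left).
January has 31 days (25 left).
25 days into February → February 25, 2065.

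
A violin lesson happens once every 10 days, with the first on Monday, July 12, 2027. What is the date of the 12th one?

The 12th occurrence is 11 intervals after the first: 11 × 10 = 110 days after July 12, 2027.
July has 31 days — 19 days to the end of July leaves 91.
August has 31 days (60 left).
September has 30 days (30 left).
30 days into October → October 30, 2027.

October 30, 2027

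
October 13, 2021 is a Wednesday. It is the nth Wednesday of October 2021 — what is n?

Day 13 falls in week ⌈13/7⌉ of the month.
Days 1–7 hold the 1st Wednesday, 8–14 the 2nd, 15–21 the 3rd, 22–28 the 4th, 29–31 the 5th.
13 is in the range for the 2nd.

2nd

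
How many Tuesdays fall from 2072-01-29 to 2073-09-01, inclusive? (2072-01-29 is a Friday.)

2072-01-29 is a Friday; the first Tuesday on or after it is 2072-02-02 (4 days later).
From 2072-02-02 to 2073-09-01: 333 + 244 = 577 days (rest of 2072, to 2073-09-01 in 2073).
577 ÷ 7 = 82 full weeks with remainder 3, so 82 more Tuesdays after the first → 83.

83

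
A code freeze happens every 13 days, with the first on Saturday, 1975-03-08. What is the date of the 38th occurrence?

1976-07-01

The 38th occurrence is 37 intervals after the first: 37 × 13 = 481 days after 1975-03-08.
March has 31 days — 23 days to the end of March leaves 458.
From end of March to end of 1975 is 275 days (183 left).
January has 31 days (152 left).
February has 29 days (123 left).
March has 31 days (92 left).
April has 30 days (62 left).
May has 31 days (31 left).
June has 30 days (1 left).
1 day into July → 1976-07-01.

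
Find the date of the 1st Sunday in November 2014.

November 2, 2014

November 2014 begins on a Saturday, so the first Sunday is November 2 (1 day later).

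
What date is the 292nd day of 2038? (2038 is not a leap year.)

19 October 2038

January has 31 days (292 − 31 = 261 remain).
February has 28 days (261 − 28 = 233 remain).
March has 31 days (233 − 31 = 202 remain).
April has 30 days (202 − 30 = 172 remain).
May has 31 days (172 − 31 = 141 remain).
June has 30 days (141 − 30 = 111 remain).
July has 31 days (111 − 31 = 80 remain).
August has 31 days (80 − 31 = 49 remain).
September has 30 days (49 − 30 = 19 remain).
19 into October → October 19.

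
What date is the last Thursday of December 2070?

25 December 2070

The first Thursday of December 2070 is December 4.
December 2070 has 31 days. Adding weeks: 4, 11, 18, 25 — the last one ≤ 31 is the 25th.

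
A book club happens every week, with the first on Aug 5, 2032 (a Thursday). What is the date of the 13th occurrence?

The 13th occurrence is 12 intervals after the first: 12 × 7 = 84 days after Aug 5, 2032.
Aug has 31 days — 26 days to the end of Aug leaves 58.
Sep has 30 days (28 left).
28 days into Oct → Oct 28, 2032.

Oct 28, 2032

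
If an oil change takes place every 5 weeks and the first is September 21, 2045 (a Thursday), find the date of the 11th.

The 11th occurrence is 10 intervals after the first: 10 × 35 = 350 days after September 21, 2045.
September has 30 days — 9 days to the end of September leaves 341.
October has 31 days (310 left).
November has 30 days (280 left).
December has 31 days (249 left).
January has 31 days (218 left).
February has 28 days (190 left).
March has 31 days (159 left).
April has 30 days (129 left).
May has 31 days (98 left).
June has 30 days (68 left).
July has 31 days (37 left).
August has 31 days (6 left).
6 days into September → September 6, 2046.

September 6, 2046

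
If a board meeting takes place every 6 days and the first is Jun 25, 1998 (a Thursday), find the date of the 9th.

The 9th occurrence is 8 intervals after the first: 8 × 6 = 48 days after Jun 25, 1998.
Jun has 30 days — 5 days to the end of Jun leaves 43.
Jul has 31 days (12 left).
12 days into Aug → Aug 12, 1998.

Aug 12, 1998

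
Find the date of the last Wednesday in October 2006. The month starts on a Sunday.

25 October 2006

October 2006 begins on a Sunday, so the first Wednesday is October 4 (3 days later).
October 2006 has 31 days. Adding weeks: 4, 11, 18, 25 — the last one ≤ 31 is the 25th.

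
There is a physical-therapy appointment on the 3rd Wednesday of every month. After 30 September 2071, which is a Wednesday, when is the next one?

21 October 2071

September 2071 starts on a Tuesday; its first Wednesday is the 2nd, so the 3rd Wednesday is the 16th — 16 September 2071.
That is not after 30 September 2071, so look at October 2071.
October 2071 starts on a Thursday; its first Wednesday is the 7th, so the 3rd Wednesday is the 21st — 21 October 2071.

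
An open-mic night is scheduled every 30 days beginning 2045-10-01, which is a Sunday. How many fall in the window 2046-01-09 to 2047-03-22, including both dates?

Occurrences land 30·i days after 2045-10-01 for i = 0, 1, 2, …
2046-01-09 is 100 days after the start; 100 ÷ 30 = 3 remainder 10; since the remainder is 10, round up to i = 4. First occurrence in the window: #5 on 2046-01-29 (4×30 = 120 days in).
2047-03-22 is 537 days after the start; 537 ÷ 30 = 17 remainder 27. Last occurrence in the window: #18 on 2047-02-23.
Occurrences #5 through #18: 14 in total.

14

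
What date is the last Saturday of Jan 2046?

Jan 2046 begins on a Monday, so the first Saturday is Jan 6 (5 days later).
Jan 2046 has 31 days. Adding weeks: 6, 13, 20, 27 — the last one ≤ 31 is the 27th.

Jan 27, 2046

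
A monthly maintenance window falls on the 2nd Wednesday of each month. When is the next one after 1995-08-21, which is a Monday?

1995-09-13

August 1995 starts on a Tuesday; its first Wednesday is the 2nd, so the 2nd Wednesday is the 9th — 1995-08-09.
That is not after 1995-08-21, so look at September 1995.
September 1995 starts on a Friday; its first Wednesday is the 6th, so the 2nd Wednesday is the 13th — 1995-09-13.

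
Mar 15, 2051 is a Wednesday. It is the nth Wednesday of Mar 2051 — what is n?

Day 15 falls in week ⌈15/7⌉ of the month.
Days 1–7 hold the 1st Wednesday, 8–14 the 2nd, 15–21 the 3rd, 22–28 the 4th, 29–31 the 5th.
15 is in the range for the 3rd.

3rd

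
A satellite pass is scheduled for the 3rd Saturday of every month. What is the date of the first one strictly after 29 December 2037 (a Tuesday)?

December 2037 starts on a Tuesday; its first Saturday is the 5th, so the 3rd Saturday is the 19th — 19 December 2037.
That is not after 29 December 2037, so look at January 2038.
January 2038 starts on a Friday; its first Saturday is the 2nd, so the 3rd Saturday is the 16th — 16 January 2038.

16 January 2038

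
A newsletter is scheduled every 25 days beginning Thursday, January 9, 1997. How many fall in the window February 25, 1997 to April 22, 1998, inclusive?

17

Occurrences land 25·i days after January 9, 1997 for i = 0, 1, 2, …
February 25, 1997 is 47 days after the start; 47 ÷ 25 = 1 remainder 22; since the remainder is 22, round up to i = 2. First occurrence in the window: #3 on February 28, 1997 (2×25 = 50 days in).
April 22, 1998 is 468 days after the start; 468 ÷ 25 = 18 remainder 18. Last occurrence in the window: #19 on April 4, 1998.
Occurrences #3 through #19: 17 in total.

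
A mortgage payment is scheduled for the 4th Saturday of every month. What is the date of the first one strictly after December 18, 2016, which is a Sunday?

December 24, 2016

December 2016 starts on a Thursday; its first Saturday is the 3rd, so the 4th Saturday is the 24th — December 24, 2016.
December 24, 2016 is after December 18, 2016, so that is the next one.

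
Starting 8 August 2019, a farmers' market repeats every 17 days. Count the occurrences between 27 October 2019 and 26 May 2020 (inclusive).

13

Occurrences land 17·i days after 8 August 2019 for i = 0, 1, 2, …
27 October 2019 is 80 days after the start; 80 ÷ 17 = 4 remainder 12; since the remainder is 12, round up to i = 5. First occurrence in the window: #6 on 1 November 2019 (5×17 = 85 days in).
26 May 2020 is 292 days after the start; 292 ÷ 17 = 17 remainder 3. Last occurrence in the window: #18 on 23 May 2020.
Occurrences #6 through #18: 13 in total.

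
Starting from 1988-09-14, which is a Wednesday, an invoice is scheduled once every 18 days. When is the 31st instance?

1990-03-08

The 31st occurrence is 30 intervals after the first: 30 × 18 = 540 days after 1988-09-14.
September has 30 days — 16 days to the end of September leaves 524.
From end of September to end of 1988 is 92 days (432 left).
1989 has 365 days (67 left).
January has 31 days (36 left).
February has 28 days (8 left).
8 days into March → 1990-03-08.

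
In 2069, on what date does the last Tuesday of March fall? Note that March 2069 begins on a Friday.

2069-03-26

March 2069 begins on a Friday, so the first Tuesday is March 5 (4 days later).
March 2069 has 31 days. Adding weeks: 5, 12, 19, 26 — the last one ≤ 31 is the 26th.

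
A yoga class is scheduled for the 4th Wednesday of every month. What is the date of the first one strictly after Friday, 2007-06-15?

2007-06-27

June 2007 starts on a Friday; its first Wednesday is the 6th, so the 4th Wednesday is the 27th — 2007-06-27.
2007-06-27 is after 2007-06-15, so that is the next one.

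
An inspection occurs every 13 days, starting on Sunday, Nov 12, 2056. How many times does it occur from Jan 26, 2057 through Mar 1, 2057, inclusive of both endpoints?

Occurrences land 13·i days after Nov 12, 2056 for i = 0, 1, 2, …
Jan 26, 2057 is 75 days after the start; 75 ÷ 13 = 5 remainder 10; since the remainder is 10, round up to i = 6. First occurrence in the window: #7 on Jan 29, 2057 (6×13 = 78 days in).
Mar 1, 2057 is 109 days after the start; 109 ÷ 13 = 8 remainder 5. Last occurrence in the window: #9 on Feb 24, 2057.
Occurrences #7 through #9: 3 in total.

3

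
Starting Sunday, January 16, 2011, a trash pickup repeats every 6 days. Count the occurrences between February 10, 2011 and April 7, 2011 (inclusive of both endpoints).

Occurrences land 6·i days after January 16, 2011 for i = 0, 1, 2, …
February 10, 2011 is 25 days after the start; 25 ÷ 6 = 4 remainder 1; since the remainder is 1, round up to i = 5. First occurrence in the window: #6 on February 15, 2011 (5×6 = 30 days in).
April 7, 2011 is 81 days after the start; 81 ÷ 6 = 13 remainder 3. Last occurrence in the window: #14 on April 4, 2011.
Occurrences #6 through #14: 9 in total.

9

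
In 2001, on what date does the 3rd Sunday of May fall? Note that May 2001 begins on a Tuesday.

20 May 2001

May 2001 begins on a Tuesday, so the first Sunday is May 6 (5 days later).
The 3rd Sunday is 2 weeks later: 6 + 14 = 20.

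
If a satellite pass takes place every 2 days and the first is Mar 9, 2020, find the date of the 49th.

The 49th occurrence is 48 intervals after the first: 48 × 2 = 96 days after Mar 9, 2020.
Mar has 31 days — 22 days to the end of Mar leaves 74.
Apr has 30 days (44 left).
May has 31 days (13 left).
13 days into Jun → Jun 13, 2020.

Jun 13, 2020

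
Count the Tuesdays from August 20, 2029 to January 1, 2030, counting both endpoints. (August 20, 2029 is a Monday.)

20

August 20, 2029 is a Monday; the first Tuesday on or after it is August 21, 2029 (1 day later).
From August 21, 2029 to January 1, 2030: 10 + 30 + 31 + 30 + 31 + 1 = 133 days (rest of August, September, October, November, December, January).
133 ÷ 7 = 19 full weeks with remainder 0, so 19 more Tuesdays after the first → 20.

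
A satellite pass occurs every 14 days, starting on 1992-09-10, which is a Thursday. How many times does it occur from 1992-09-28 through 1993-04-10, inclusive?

14

Occurrences land 14·i days after 1992-09-10 for i = 0, 1, 2, …
1992-09-28 is 18 days after the start; 18 ÷ 14 = 1 remainder 4; since the remainder is 4, round up to i = 2. First occurrence in the window: #3 on 1992-10-08 (2×14 = 28 days in).
1993-04-10 is 212 days after the start; 212 ÷ 14 = 15 remainder 2. Last occurrence in the window: #16 on 1993-04-08.
Occurrences #3 through #16: 14 in total.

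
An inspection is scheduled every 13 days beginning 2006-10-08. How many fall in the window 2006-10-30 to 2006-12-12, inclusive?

4

Occurrences land 13·i days after 2006-10-08 for i = 0, 1, 2, …
2006-10-30 is 22 days after the start; 22 ÷ 13 = 1 remainder 9; since the remainder is 9, round up to i = 2. First occurrence in the window: #3 on 2006-11-03 (2×13 = 26 days in).
2006-12-12 is 65 days after the start; 65 ÷ 13 = 5 remainder 0. Last occurrence in the window: #6 on 2006-12-12.
Occurrences #3 through #6: 4 in total.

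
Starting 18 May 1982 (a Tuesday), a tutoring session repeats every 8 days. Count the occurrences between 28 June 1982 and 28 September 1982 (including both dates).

11

Occurrences land 8·i days after 18 May 1982 for i = 0, 1, 2, …
28 June 1982 is 41 days after the start; 41 ÷ 8 = 5 remainder 1; since the remainder is 1, round up to i = 6. First occurrence in the window: #7 on 5 July 1982 (6×8 = 48 days in).
28 September 1982 is 133 days after the start; 133 ÷ 8 = 16 remainder 5. Last occurrence in the window: #17 on 23 September 1982.
Occurrences #7 through #17: 11 in total.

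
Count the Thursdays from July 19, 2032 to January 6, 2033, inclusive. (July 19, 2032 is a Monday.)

25

July 19, 2032 is a Monday; the first Thursday on or after it is July 22, 2032 (3 days later).
From July 22, 2032 to January 6, 2033: 9 + 31 + 30 + 31 + 30 + 31 + 6 = 168 days (rest of July, August, September, October, November, December, January).
168 ÷ 7 = 24 full weeks with remainder 0, so 24 more Thursdays after the first → 25.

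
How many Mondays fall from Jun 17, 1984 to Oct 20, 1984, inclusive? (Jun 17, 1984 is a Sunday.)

18

Jun 17, 1984 is a Sunday; the first Monday on or after it is Jun 18, 1984 (1 day later).
From Jun 18, 1984 to Oct 20, 1984: 12 + 31 + 31 + 30 + 20 = 124 days (rest of Jun, Jul, Aug, Sep, Oct).
124 ÷ 7 = 17 full weeks with remainder 5, so 17 more Mondays after the first → 18.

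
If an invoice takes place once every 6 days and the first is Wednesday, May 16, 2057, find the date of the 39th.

Dec 30, 2057

The 39th occurrence is 38 intervals after the first: 38 × 6 = 228 days after May 16, 2057.
May has 31 days — 15 days to the end of May leaves 213.
Jun has 30 days (183 left).
Jul has 31 days (152 left).
Aug has 31 days (121 left).
Sep has 30 days (91 left).
Oct has 31 days (60 left).
Nov has 30 days (30 left).
30 days into Dec → Dec 30, 2057.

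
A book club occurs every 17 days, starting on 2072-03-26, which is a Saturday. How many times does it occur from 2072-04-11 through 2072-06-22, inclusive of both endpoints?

5

Occurrences land 17·i days after 2072-03-26 for i = 0, 1, 2, …
2072-04-11 is 16 days after the start; 16 ÷ 17 = 0 remainder 16; since the remainder is 16, round up to i = 1. First occurrence in the window: #2 on 2072-04-12 (1×17 = 17 days in).
2072-06-22 is 88 days after the start; 88 ÷ 17 = 5 remainder 3. Last occurrence in the window: #6 on 2072-06-19.
Occurrences #2 through #6: 5 in total.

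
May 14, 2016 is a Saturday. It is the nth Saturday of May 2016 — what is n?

Day 14 falls in week ⌈14/7⌉ of the month.
Days 1–7 hold the 1st Saturday, 8–14 the 2nd, 15–21 the 3rd, 22–28 the 4th, 29–31 the 5th.
14 is in the range for the 2nd.

2nd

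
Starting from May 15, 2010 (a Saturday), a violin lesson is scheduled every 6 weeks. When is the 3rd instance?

The 3rd occurrence is 2 intervals after the first: 2 × 42 = 84 days after May 15, 2010.
May has 31 days — 16 days to the end of May leaves 68.
Jun has 30 days (38 left).
Jul has 31 days (7 left).
7 days into Aug → Aug 7, 2010.

Aug 7, 2010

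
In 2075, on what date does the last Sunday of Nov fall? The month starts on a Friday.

Nov 24, 2075

Nov 2075 begins on a Friday, so the first Sunday is Nov 3 (2 days later).
Nov 2075 has 30 days. Adding weeks: 3, 10, 17, 24 — the last one ≤ 30 is the 24th.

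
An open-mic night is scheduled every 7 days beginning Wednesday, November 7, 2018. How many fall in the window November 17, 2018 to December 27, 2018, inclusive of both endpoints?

Occurrences land 7·i days after November 7, 2018 for i = 0, 1, 2, …
November 17, 2018 is 10 days after the start; 10 ÷ 7 = 1 remainder 3; since the remainder is 3, round up to i = 2. First occurrence in the window: #3 on November 21, 2018 (2×7 = 14 days in).
December 27, 2018 is 50 days after the start; 50 ÷ 7 = 7 remainder 1. Last occurrence in the window: #8 on December 26, 2018.
Occurrences #3 through #8: 6 in total.

6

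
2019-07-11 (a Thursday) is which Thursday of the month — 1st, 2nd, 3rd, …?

Day 11 falls in week ⌈11/7⌉ of the month.
Days 1–7 hold the 1st Thursday, 8–14 the 2nd, 15–21 the 3rd, 22–28 the 4th, 29–31 the 5th.
11 is in the range for the 2nd.

2nd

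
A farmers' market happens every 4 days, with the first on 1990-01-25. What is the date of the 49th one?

1990-08-05

The 49th occurrence is 48 intervals after the first: 48 × 4 = 192 days after 1990-01-25.
January has 31 days — 6 days to the end of January leaves 186.
February has 28 days (158 left).
March has 31 days (127 left).
April has 30 days (97 left).
May has 31 days (66 left).
June has 30 days (36 left).
July has 31 days (5 left).
5 days into August → 1990-08-05.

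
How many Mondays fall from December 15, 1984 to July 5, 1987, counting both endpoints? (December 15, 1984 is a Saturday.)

December 15, 1984 is a Saturday; the first Monday on or after it is December 17, 1984 (2 days later).
From December 17, 1984 to July 5, 1987: 14 + 365 + 365 + 186 = 930 days (rest of 1984, 1985, 1986, to July 5, 1987 in 1987).
930 ÷ 7 = 132 full weeks with remainder 6, so 132 more Mondays after the first → 133.

133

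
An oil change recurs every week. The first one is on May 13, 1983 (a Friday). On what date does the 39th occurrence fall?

The 39th occurrence is 38 intervals after the first: 38 × 7 = 266 days after May 13, 1983.
May has 31 days — 18 days to the end of May leaves 248.
June has 30 days (218 left).
July has 31 days (187 left).
August has 31 days (156 left).
September has 30 days (126 left).
October has 31 days (95 left).
November has 30 days (65 left).
December has 31 days (34 left).
January has 31 days (3 left).
3 days into February → February 3, 1984.

February 3, 1984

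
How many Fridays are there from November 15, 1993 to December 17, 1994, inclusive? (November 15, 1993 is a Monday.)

57

November 15, 1993 is a Monday; the first Friday on or after it is November 19, 1993 (4 days later).
From November 19, 1993 to December 17, 1994: 42 + 351 = 393 days (rest of 1993, to December 17, 1994 in 1994).
393 ÷ 7 = 56 full weeks with remainder 1, so 56 more Fridays after the first → 57.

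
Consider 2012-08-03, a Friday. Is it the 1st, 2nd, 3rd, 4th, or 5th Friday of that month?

Day 3 falls in week ⌈3/7⌉ of the month.
Days 1–7 hold the 1st Friday, 8–14 the 2nd, 15–21 the 3rd, 22–28 the 4th, 29–31 the 5th.
3 is in the range for the 1st.

1st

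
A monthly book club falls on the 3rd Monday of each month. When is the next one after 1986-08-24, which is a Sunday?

August 1986 starts on a Friday; its first Monday is the 4th, so the 3rd Monday is the 18th — 1986-08-18.
That is not after 1986-08-24, so look at September 1986.
September 1986 starts on a Monday; its first Monday is the 1st, so the 3rd Monday is the 15th — 1986-09-15.

1986-09-15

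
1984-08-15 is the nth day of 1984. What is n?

Days in months before August: 31 + 29 + 31 + 30 + 31 + 30 + 31 = 213.
Plus 15 days into August → day 228.

228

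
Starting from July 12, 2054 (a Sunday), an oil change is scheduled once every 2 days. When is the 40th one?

September 28, 2054

The 40th occurrence is 39 intervals after the first: 39 × 2 = 78 days after July 12, 2054.
July has 31 days — 19 days to the end of July leaves 59.
August has 31 days (28 left).
28 days into September → September 28, 2054.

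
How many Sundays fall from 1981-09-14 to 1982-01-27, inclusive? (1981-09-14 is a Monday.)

19

1981-09-14 is a Monday; the first Sunday on or after it is 1981-09-20 (6 days later).
From 1981-09-20 to 1982-01-27: 10 + 31 + 30 + 31 + 27 = 129 days (rest of September, October, November, December, January).
129 ÷ 7 = 18 full weeks with remainder 3, so 18 more Sundays after the first → 19.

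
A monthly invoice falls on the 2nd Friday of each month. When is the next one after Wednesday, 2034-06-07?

2034-06-09

June 2034 starts on a Thursday; its first Friday is the 2nd, so the 2nd Friday is the 9th — 2034-06-09.
2034-06-09 is after 2034-06-07, so that is the next one.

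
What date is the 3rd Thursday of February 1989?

February 1989 begins on a Wednesday, so the first Thursday is February 2 (1 day later).
The 3rd Thursday is 2 weeks later: 2 + 14 = 16.

1989-02-16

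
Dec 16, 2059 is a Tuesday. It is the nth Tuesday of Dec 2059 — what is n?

Day 16 falls in week ⌈16/7⌉ of the month.
Days 1–7 hold the 1st Tuesday, 8–14 the 2nd, 15–21 the 3rd, 22–28 the 4th, 29–31 the 5th.
16 is in the range for the 3rd.

3rd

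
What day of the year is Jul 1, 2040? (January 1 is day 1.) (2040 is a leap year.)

183

Days in months before Jul: 31 + 29 + 31 + 30 + 31 + 30 = 182.
Plus 1 day into Jul → day 183.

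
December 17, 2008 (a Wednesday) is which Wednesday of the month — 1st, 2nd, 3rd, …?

Day 17 falls in week ⌈17/7⌉ of the month.
Days 1–7 hold the 1st Wednesday, 8–14 the 2nd, 15–21 the 3rd, 22–28 the 4th, 29–31 the 5th.
17 is in the range for the 3rd.

3rd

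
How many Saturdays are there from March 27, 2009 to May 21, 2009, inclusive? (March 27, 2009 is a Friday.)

8

March 27, 2009 is a Friday; the first Saturday on or after it is March 28, 2009 (1 day later).
From March 28, 2009 to May 21, 2009: 3 + 30 + 21 = 54 days (rest of March, April, May).
54 ÷ 7 = 7 full weeks with remainder 5, so 7 more Saturdays after the first → 8.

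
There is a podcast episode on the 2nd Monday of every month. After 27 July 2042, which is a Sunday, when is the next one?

11 August 2042

July 2042 starts on a Tuesday; its first Monday is the 7th, so the 2nd Monday is the 14th — 14 July 2042.
That is not after 27 July 2042, so look at August 2042.
August 2042 starts on a Friday; its first Monday is the 4th, so the 2nd Monday is the 11th — 11 August 2042.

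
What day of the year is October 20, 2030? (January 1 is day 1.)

Days in months before October: 31 + 28 + 31 + 30 + 31 + 30 + 31 + 31 + 30 = 273.
Plus 20 days into October → day 293.

293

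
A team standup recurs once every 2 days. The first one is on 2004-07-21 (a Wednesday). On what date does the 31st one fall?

2004-09-19

The 31st occurrence is 30 intervals after the first: 30 × 2 = 60 days after 2004-07-21.
July has 31 days — 10 days to the end of July leaves 50.
August has 31 days (19 left).
19 days into September → 2004-09-19.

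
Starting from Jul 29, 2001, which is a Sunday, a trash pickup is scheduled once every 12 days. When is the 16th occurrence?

The 16th occurrence is 15 intervals after the first: 15 × 12 = 180 days after Jul 29, 2001.
Jul has 31 days — 2 days to the end of Jul leaves 178.
Aug has 31 days (147 left).
Sep has 30 days (117 left).
Oct has 31 days (86 left).
Nov has 30 days (56 left).
Dec has 31 days (25 left).
25 days into Jan → Jan 25, 2002.

Jan 25, 2002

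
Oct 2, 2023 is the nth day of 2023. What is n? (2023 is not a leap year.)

Days in months before Oct: 31 + 28 + 31 + 30 + 31 + 30 + 31 + 31 + 30 = 273.
Plus 2 days into Oct → day 275.

275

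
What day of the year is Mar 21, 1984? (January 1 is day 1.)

Days in months before Mar: 31 + 29 = 60.
Plus 21 days into Mar → day 81.

81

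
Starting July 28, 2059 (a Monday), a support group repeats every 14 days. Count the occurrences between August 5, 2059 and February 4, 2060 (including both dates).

Occurrences land 14·i days after July 28, 2059 for i = 0, 1, 2, …
August 5, 2059 is 8 days after the start; 8 ÷ 14 = 0 remainder 8; since the remainder is 8, round up to i = 1. First occurrence in the window: #2 on August 11, 2059 (1×14 = 14 days in).
February 4, 2060 is 191 days after the start; 191 ÷ 14 = 13 remainder 9. Last occurrence in the window: #14 on January 26, 2060.
Occurrences #2 through #14: 13 in total.

13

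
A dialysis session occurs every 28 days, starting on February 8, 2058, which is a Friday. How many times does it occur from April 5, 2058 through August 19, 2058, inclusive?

Occurrences land 28·i days after February 8, 2058 for i = 0, 1, 2, …
April 5, 2058 is 56 days after the start; 56 ÷ 28 = 2 remainder 0. First occurrence in the window: #3 on April 5, 2058 (2×28 = 56 days in).
August 19, 2058 is 192 days after the start; 192 ÷ 28 = 6 remainder 24. Last occurrence in the window: #7 on July 26, 2058.
Occurrences #3 through #7: 5 in total.

5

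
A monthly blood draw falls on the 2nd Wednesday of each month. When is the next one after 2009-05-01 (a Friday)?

May 2009 starts on a Friday; its first Wednesday is the 6th, so the 2nd Wednesday is the 13th — 2009-05-13.
2009-05-13 is after 2009-05-01, so that is the next one.

2009-05-13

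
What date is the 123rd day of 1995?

Jan has 31 days (123 − 31 = 92 remain).
Feb has 28 days (92 − 28 = 64 remain).
Mar has 31 days (64 − 31 = 33 remain).
Apr has 30 days (33 − 30 = 3 remain).
3 into May → May 3.

May 3, 1995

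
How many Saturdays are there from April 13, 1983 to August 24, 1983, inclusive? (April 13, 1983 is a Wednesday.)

19

April 13, 1983 is a Wednesday; the first Saturday on or after it is April 16, 1983 (3 days later).
From April 16, 1983 to August 24, 1983: 14 + 31 + 30 + 31 + 24 = 130 days (rest of April, May, June, July, August).
130 ÷ 7 = 18 full weeks with remainder 4, so 18 more Saturdays after the first → 19.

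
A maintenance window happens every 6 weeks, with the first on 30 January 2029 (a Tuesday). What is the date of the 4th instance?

The 4th occurrence is 3 intervals after the first: 3 × 42 = 126 days after 30 January 2029.
January has 31 days — 1 day to the end of January leaves 125.
February has 28 days (97 left).
March has 31 days (66 left).
April has 30 days (36 left).
May has 31 days (5 left).
5 days into June → 5 June 2029.

5 June 2029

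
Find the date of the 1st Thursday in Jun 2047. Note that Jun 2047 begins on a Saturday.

Jun 6, 2047

Jun 2047 begins on a Saturday, so the first Thursday is Jun 6 (5 days later).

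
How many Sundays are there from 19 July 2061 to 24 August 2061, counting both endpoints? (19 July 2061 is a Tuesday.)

19 July 2061 is a Tuesday; the first Sunday on or after it is 24 July 2061 (5 days later).
From 24 July 2061 to 24 August 2061: 7 + 24 = 31 days (rest of July, August).
31 ÷ 7 = 4 full weeks with remainder 3, so 4 more Sundays after the first → 5.

5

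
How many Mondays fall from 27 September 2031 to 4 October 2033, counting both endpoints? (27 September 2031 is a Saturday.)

106

27 September 2031 is a Saturday; the first Monday on or after it is 29 September 2031 (2 days later).
From 29 September 2031 to 4 October 2033: 93 + 366 + 277 = 736 days (rest of 2031, 2032, to 4 October 2033 in 2033).
736 ÷ 7 = 105 full weeks with remainder 1, so 105 more Mondays after the first → 106.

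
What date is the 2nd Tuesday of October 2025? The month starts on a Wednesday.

October 14, 2025

October 2025 begins on a Wednesday, so the first Tuesday is October 7 (6 days later).
The 2nd Tuesday is 1 weeks later: 7 + 7 = 14.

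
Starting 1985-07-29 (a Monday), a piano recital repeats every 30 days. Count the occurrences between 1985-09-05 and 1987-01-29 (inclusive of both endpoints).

Occurrences land 30·i days after 1985-07-29 for i = 0, 1, 2, …
1985-09-05 is 38 days after the start; 38 ÷ 30 = 1 remainder 8; since the remainder is 8, round up to i = 2. First occurrence in the window: #3 on 1985-09-27 (2×30 = 60 days in).
1987-01-29 is 549 days after the start; 549 ÷ 30 = 18 remainder 9. Last occurrence in the window: #19 on 1987-01-20.
Occurrences #3 through #19: 17 in total.

17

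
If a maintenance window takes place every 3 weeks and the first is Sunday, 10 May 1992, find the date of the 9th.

25 October 1992

The 9th occurrence is 8 intervals after the first: 8 × 21 = 168 days after 10 May 1992.
May has 31 days — 21 days to the end of May leaves 147.
June has 30 days (117 left).
July has 31 days (86 left).
August has 31 days (55 left).
September has 30 days (25 left).
25 days into October → 25 October 1992.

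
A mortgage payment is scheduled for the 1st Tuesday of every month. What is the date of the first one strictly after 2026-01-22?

January 2026 starts on a Thursday, so its 1st Tuesday is 2026-01-06 (5 days in).
That is not after 2026-01-22, so look at February 2026.
February 2026 starts on a Sunday, so its 1st Tuesday is 2026-02-03 (2 days in).

2026-02-03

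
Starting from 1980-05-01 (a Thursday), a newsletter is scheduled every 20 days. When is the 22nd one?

1981-06-25

The 22nd occurrence is 21 intervals after the first: 21 × 20 = 420 days after 1980-05-01.
May has 31 days — 30 days to the end of May leaves 390.
June has 30 days (360 left).
July has 31 days (329 left).
August has 31 days (298 left).
September has 30 days (268 left).
October has 31 days (237 left).
November has 30 days (207 left).
December has 31 days (176 left).
January has 31 days (145 left).
February has 28 days (117 left).
March has 31 days (86 left).
April has 30 days (56 left).
May has 31 days (25 left).
25 days into June → 1981-06-25.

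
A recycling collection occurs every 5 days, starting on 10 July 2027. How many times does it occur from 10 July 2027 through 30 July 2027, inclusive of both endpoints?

Occurrences land 5·i days after 10 July 2027 for i = 0, 1, 2, …
The window opens on the start date, so the first occurrence inside is #1 on 10 July 2027.
30 July 2027 is 20 days after the start; 20 ÷ 5 = 4 remainder 0. Last occurrence in the window: #5 on 30 July 2027.
Occurrences #1 through #5: 5 in total.

5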